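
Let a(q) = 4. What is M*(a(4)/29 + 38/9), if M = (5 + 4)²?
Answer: 10242/29 ≈ 353.17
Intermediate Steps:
M = 81 (M = 9² = 81)
M*(a(4)/29 + 38/9) = 81*(4/29 + 38/9) = 81*(1138/261) = 10242/29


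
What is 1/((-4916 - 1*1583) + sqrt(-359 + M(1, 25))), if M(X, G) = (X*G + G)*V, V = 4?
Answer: -6499/42237160 - I*sqrt(159)/42237160 ≈ -0.00015387 - 2.9854e-7*I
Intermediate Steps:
M(X, G) = 4*G + 4*G*X (M(X, G) = (X*G + G)*4 = (G*X + G)*4 = (G + G*X)*4 = 4*G + 4*G*X)
1/((-4916 - 1*1583) + sqrt(-359 + M(1, 25))) = 1/((-4916 - 1*1583) + sqrt(-359 + 4*25*(1 + 1))) = 1/((-4916 - 1583) + sqrt(-359 + 4*25*2)) = 1/(-6499 + sqrt(-359 + 200)) = 1/(-6499 + sqrt(-159)) = 1/(-6499 + I*sqrt(159))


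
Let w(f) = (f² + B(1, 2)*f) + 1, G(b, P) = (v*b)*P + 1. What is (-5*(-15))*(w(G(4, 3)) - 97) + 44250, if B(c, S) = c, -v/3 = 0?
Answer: 37200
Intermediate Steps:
v = 0 (v = -3*0 = 0)
G(b, P) = 1 (G(b, P) = (0*b)*P + 1 = 0*P + 1 = 0 + 1 = 1)
w(f) = 1 + f + f² (w(f) = (f² + 1*f) + 1 = (f² + f) + 1 = (f + f²) + 1 = 1 + f + f²)
(-5*(-15))*(w(G(4, 3)) - 97) + 44250 = (-5*(-15))*((1 + 1 + 1²) - 97) + 44250 = 75*((1 + 1 + 1) - 97) + 44250 = 75*(3 - 97) + 44250 = 75*(-94) + 44250 = -7050 + 44250 = 37200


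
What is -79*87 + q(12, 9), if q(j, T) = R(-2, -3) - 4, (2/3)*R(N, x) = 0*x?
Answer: -6877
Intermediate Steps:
R(N, x) = 0 (R(N, x) = 3*(0*x)/2 = (3/2)*0 = 0)
q(j, T) = -4 (q(j, T) = 0 - 4 = -4)
-79*87 + q(12, 9) = -79*87 - 4 = -6873 - 4 = -6877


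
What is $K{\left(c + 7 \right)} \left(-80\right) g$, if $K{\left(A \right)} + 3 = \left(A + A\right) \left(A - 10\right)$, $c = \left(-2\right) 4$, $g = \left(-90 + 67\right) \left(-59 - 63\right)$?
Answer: $-4265120$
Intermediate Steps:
$g = 2806$ ($g = \left(-23\right) \left(-122\right) = 2806$)
$c = -8$
$K{\left(A \right)} = -3 + 2 A \left(-10 + A\right)$ ($K{\left(A \right)} = -3 + \left(A + A\right) \left(A - 10\right) = -3 + 2 A \left(-10 + A\right)$)
$K{\left(c + 7 \right)} \left(-80\right) g = \left(-3 - 20 \left(-8 + 7\right) + 2 \left(-8 + 7\right)^{2}\right) \left(-80\right) 2806 = \left(-3 - -20 + 2 \left(-1\right)^{2}\right) \left(-80\right) 2806 = \left(-3 + 20 + 2 \cdot 1\right) \left(-80\right) 2806 = \left(-3 + 20 + 2\right) \left(-80\right) 2806 = 19 \left(-80\right) 2806 = \left(-1520\right) 2806 = -4265120$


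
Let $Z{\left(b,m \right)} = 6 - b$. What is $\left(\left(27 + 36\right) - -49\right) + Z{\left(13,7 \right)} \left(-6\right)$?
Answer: $154$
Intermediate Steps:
$\left(\left(27 + 36\right) - -49\right) + Z{\left(13,7 \right)} \left(-6\right) = \left(\left(27 + 36\right) - -49\right) + \left(6 - 13\right) \left(-6\right) = \left(63 + 49\right) + \left(6 - 13\right) \left(-6\right) = 112 - -42 = 112 + 42 = 154$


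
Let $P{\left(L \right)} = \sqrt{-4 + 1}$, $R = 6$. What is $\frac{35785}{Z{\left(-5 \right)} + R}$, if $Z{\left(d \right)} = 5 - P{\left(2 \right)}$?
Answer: $\frac{393635}{124} + \frac{35785 i \sqrt{3}}{124} \approx 3174.5 + 499.85 i$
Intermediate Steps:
$P{\left(L \right)} = i \sqrt{3}$ ($P{\left(L \right)} = \sqrt{-3} = i \sqrt{3}$)
$Z{\left(d \right)} = 5 - i \sqrt{3}$
$\frac{35785}{Z{\left(-5 \right)} + R} = \frac{35785}{\left(5 - i \sqrt{3}\right) + 6} = \frac{35785}{11 - i \sqrt{3}}$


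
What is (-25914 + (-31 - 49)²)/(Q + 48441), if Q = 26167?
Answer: -9757/37304 ≈ -0.26155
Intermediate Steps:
(-25914 + (-31 - 49)²)/(Q + 48441) = (-25914 + (-31 - 49)²)/(26167 + 48441) = (-25914 + (-80)²)/74608 = (-25914 + 6400)*(1/74608) = -19514*1/74608 = -9757/37304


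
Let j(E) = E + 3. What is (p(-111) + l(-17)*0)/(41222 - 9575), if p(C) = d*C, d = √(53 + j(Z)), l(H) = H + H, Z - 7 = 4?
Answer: -37*√67/10549 ≈ -0.028710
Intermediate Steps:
Z = 11 (Z = 7 + 4 = 11)
j(E) = 3 + E
l(H) = 2*H
d = √67 (d = √(53 + (3 + 11)) = √(53 + 14) = √67 ≈ 8.1853)
p(C) = C*√67 (p(C) = √67*C = C*√67)
(p(-111) + l(-17)*0)/(41222 - 9575) = (-111*√67 + (2*(-17))*0)/(41222 - 9575) = (-111*√67 - 34*0)/31647 = (-111*√67 + 0)*(1/31647) = -111*√67*(1/31647) = -37*√67/10549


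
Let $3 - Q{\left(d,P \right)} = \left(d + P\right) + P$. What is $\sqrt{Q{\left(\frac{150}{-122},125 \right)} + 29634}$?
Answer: $\frac{\sqrt{109353602}}{61} \approx 171.43$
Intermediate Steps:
$Q{\left(d,P \right)} = 3 - d - 2 P$ ($Q{\left(d,P \right)} = 3 - \left(\left(d + P\right) + P\right) = 3 - \left(\left(P + d\right) + P\right) = 3 - \left(d + 2 P\right) = 3 - d - 2 P$)
$\sqrt{Q{\left(\frac{150}{-122},125 \right)} + 29634} = \sqrt{\left(3 - \frac{150}{-122} - 250\right) + 29634} = \sqrt{\left(3 - 150 \left(- \frac{1}{122}\right) - 250\right) + 29634} = \sqrt{\left(3 - - \frac{75}{61} - 250\right) + 29634} = \sqrt{\left(3 + \frac{75}{61} - 250\right) + 29634} = \sqrt{- \frac{14992}{61} + 29634} = \sqrt{\frac{1792682}{61}} = \frac{\sqrt{109353602}}{61}$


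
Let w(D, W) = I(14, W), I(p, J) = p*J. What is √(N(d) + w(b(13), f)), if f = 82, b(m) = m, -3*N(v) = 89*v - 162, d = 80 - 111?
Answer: √19095/3 ≈ 46.062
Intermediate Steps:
d = -31
N(v) = 54 - 89*v/3 (N(v) = -(89*v - 162)/3 = -(-162 + 89*v)/3 = 54 - 89*v/3)
I(p, J) = J*p
w(D, W) = 14*W (w(D, W) = W*14 = 14*W)
√(N(d) + w(b(13), f)) = √((54 - 89/3*(-31)) + 14*82) = √((54 + 2759/3) + 1148) = √(2921/3 + 1148) = √(6365/3) = √19095/3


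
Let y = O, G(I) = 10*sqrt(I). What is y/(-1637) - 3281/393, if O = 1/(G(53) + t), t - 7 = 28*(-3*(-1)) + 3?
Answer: -9495941167/1137426888 + 5*sqrt(53)/2894216 ≈ -8.3486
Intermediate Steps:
t = 94 (t = 7 + (28*(-3*(-1)) + 3) = 7 + (28*3 + 3) = 7 + (84 + 3) = 7 + 87 = 94)
O = 1/(94 + 10*sqrt(53)) (O = 1/(10*sqrt(53) + 94) = 1/(94 + 10*sqrt(53)) ≈ 0.0059952)
y = 47/1768 - 5*sqrt(53)/1768 ≈ 0.0059952
y/(-1637) - 3281/393 = (47/1768 - 5*sqrt(53)/1768)/(-1637) - 3281/393 = (47/1768 - 5*sqrt(53)/1768)*(-1/1637) - 3281*1/393 = (-47/2894216 + 5*sqrt(53)/2894216) - 3281/393 = -9495941167/1137426888 + 5*sqrt(53)/2894216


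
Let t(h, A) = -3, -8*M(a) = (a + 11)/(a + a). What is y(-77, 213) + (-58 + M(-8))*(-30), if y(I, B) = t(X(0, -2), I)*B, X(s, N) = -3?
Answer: 70419/64 ≈ 1100.3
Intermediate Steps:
M(a) = -(11 + a)/(16*a) (M(a) = -(a + 11)/(8*(a + a)) = -(11 + a)/(8*(2*a)) = -(11 + a)*1/(2*a)/8 = -(11 + a)/(16*a))
y(I, B) = -3*B
y(-77, 213) + (-58 + M(-8))*(-30) = -3*213 + (-58 + (1/16)*(-11 - 1*(-8))/(-8))*(-30) = -639 + (-58 + (1/16)*(-⅛)*(-11 + 8))*(-30) = -639 + (-58 + (1/16)*(-⅛)*(-3))*(-30) = -639 + (-58 + 3/128)*(-30) = -639 - 7421/128*(-30) = -639 + 111315/64 = 70419/64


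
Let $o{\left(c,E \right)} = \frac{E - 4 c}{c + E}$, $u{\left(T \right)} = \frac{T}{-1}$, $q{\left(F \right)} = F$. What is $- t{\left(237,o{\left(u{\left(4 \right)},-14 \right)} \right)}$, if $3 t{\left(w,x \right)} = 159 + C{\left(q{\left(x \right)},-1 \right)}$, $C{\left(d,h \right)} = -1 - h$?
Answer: $-53$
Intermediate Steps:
$u{\left(T \right)} = - T$ ($u{\left(T \right)} = T \left(-1\right) = - T$)
$o{\left(c,E \right)} = \frac{E - 4 c}{E + c}$
$t{\left(w,x \right)} = 53$ ($t{\left(w,x \right)} = \frac{159 - 0}{3} = \frac{159 + \left(-1 + 1\right)}{3} = \frac{159 + 0}{3} = \frac{1}{3} \cdot 159 = 53$)
$- t{\left(237,o{\left(u{\left(4 \right)},-14 \right)} \right)} = \left(-1\right) 53 = -53$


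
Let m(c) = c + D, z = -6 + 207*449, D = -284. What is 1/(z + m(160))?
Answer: 1/92813 ≈ 1.0774e-5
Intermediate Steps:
z = 92937 (z = -6 + 92943 = 92937)
m(c) = -284 + c (m(c) = c - 284 = -284 + c)
1/(z + m(160)) = 1/(92937 + (-284 + 160)) = 1/(92937 - 124) = 1/92813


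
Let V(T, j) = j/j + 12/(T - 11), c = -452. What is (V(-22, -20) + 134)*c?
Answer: -669412/11 ≈ -60856.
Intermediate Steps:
V(T, j) = 1 + 12/(-11 + T)
(V(-22, -20) + 134)*c = ((1 - 22)/(-11 - 22) + 134)*(-452) = (-21/(-33) + 134)*(-452) = (-1/33*(-21) + 134)*(-452) = (7/11 + 134)*(-452) = (1481/11)*(-452) = -669412/11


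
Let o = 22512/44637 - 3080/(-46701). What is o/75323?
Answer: 396271624/52339254554817 ≈ 7.5712e-6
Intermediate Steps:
o = 396271624/694864179 (o = 22512*(1/44637) - 3080*(-1/46701) = 7504/14879 + 3080/46701 = 396271624/694864179 ≈ 0.57029)
o/75323 = (396271624/694864179)/75323 = (396271624/694864179)*(1/75323) = 396271624/52339254554817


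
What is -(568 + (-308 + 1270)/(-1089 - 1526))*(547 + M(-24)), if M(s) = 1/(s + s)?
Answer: -1299060643/4184 ≈ -3.1048e+5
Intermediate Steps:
M(s) = 1/(2*s)
-(568 + (-308 + 1270)/(-1089 - 1526))*(547 + M(-24)) = -(568 + (-308 + 1270)/(-1089 - 1526))*(547 + (½)/(-24)) = -(568 + 962/(-2615))*(547 + (½)*(-1/24)) = -(568 + 962*(-1/2615))*(547 - 1/48) = -(568 - 962/2615)*26255/48 = -1484358*26255/(2615*48) = -1*1299060643/4184 = -1299060643/4184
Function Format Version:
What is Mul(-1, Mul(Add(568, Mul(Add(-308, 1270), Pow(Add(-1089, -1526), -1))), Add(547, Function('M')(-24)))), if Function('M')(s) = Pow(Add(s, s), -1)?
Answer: Rational(-1299060643, 4184) ≈ -3.1048e+5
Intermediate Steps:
Function('M')(s) = Mul(Rational(1, 2), Pow(s, -1)) (Function('M')(s) = Pow(Mul(2, s), -1) = Mul(Rational(1, 2), Pow(s, -1)))
Mul(-1, Mul(Add(568, Mul(Add(-308, 1270), Pow(Add(-1089, -1526), -1))), Add(547, Function('M')(-24)))) = Mul(-1, Mul(Add(568, Mul(Add(-308, 1270), Pow(Add(-1089, -1526), -1))), Add(547, Mul(Rational(1, 2), Pow(-24, -1))))) = Mul(-1, Mul(Add(568, Mul(962, Pow(-2615, -1))), Add(547, Mul(Rational(1, 2), Rational(-1, 24))))) = Mul(-1, Mul(Add(568, Mul(962, Rational(-1, 2615))), Add(547, Rational(-1, 48)))) = Mul(-1, Mul(Add(568, Rational(-962, 2615)), Rational(26255, 48))) = Mul(-1, Mul(Rational(1484358, 2615), Rational(26255, 48))) = Mul(-1, Rational(1299060643, 4184)) = Rational(-1299060643, 4184)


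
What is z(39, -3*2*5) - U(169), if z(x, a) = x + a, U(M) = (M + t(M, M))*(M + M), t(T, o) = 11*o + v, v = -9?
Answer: -682413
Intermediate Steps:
t(T, o) = -9 + 11*o (t(T, o) = 11*o - 9 = -9 + 11*o)
U(M) = 2*M*(-9 + 12*M) (U(M) = (M + (-9 + 11*M))*(M + M) = (-9 + 12*M)*(2*M) = 2*M*(-9 + 12*M))
z(x, a) = a + x
z(39, -3*2*5) - U(169) = (-3*2*5 + 39) - 6*169*(-3 + 4*169) = (-6*5 + 39) - 6*169*(-3 + 676) = (-30 + 39) - 6*169*673 = 9 - 1*682422 = 9 - 682422 = -682413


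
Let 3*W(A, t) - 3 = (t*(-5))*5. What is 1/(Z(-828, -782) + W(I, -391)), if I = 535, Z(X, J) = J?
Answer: 3/7432 ≈ 0.00040366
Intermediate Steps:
W(A, t) = 1 - 25*t/3 (W(A, t) = 1 + ((t*(-5))*5)/3 = 1 + (-5*t*5)/3 = 1 + (-25*t)/3 = 1 - 25*t/3)
1/(Z(-828, -782) + W(I, -391)) = 1/(-782 + (1 - 25/3*(-391))) = 1/(-782 + (1 + 9775/3)) = 1/(-782 + 9778/3) = 1/(7432/3) = 3/7432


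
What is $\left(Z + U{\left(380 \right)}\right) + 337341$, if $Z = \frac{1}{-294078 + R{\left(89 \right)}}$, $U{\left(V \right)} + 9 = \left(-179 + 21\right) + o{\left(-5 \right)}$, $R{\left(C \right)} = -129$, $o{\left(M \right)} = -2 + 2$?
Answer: $\frac{99198951017}{294207} \approx 3.3717 \cdot 10^{5}$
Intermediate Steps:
$o{\left(M \right)} = 0$
$U{\left(V \right)} = -167$ ($U{\left(V \right)} = -9 + \left(\left(-179 + 21\right) + 0\right) = -9 + \left(-158 + 0\right) = -9 - 158 = -167$)
$Z = - \frac{1}{294207}$ ($Z = \frac{1}{-294078 - 129} = \frac{1}{-294207} = - \frac{1}{294207} \approx -3.399 \cdot 10^{-6}$)
$\left(Z + U{\left(380 \right)}\right) + 337341 = \left(- \frac{1}{294207} - 167\right) + 337341 = - \frac{49132570}{294207} + 337341 = \frac{99198951017}{294207}$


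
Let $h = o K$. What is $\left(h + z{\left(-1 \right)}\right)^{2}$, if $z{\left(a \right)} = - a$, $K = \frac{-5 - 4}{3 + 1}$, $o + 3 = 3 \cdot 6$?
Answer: $\frac{17161}{16} \approx 1072.6$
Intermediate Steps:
$o = 15$ ($o = -3 + 3 \cdot 6 = -3 + 18 = 15$)
$K = - \frac{9}{4} \approx -2.25$
$h = - \frac{135}{4}$ ($h = 15 \left(- \frac{9}{4}\right) = - \frac{135}{4} \approx -33.75$)
$\left(h + z{\left(-1 \right)}\right)^{2} = \left(- \frac{135}{4} - -1\right)^{2} = \left(- \frac{135}{4} + 1\right)^{2} = \left(- \frac{131}{4}\right)^{2} = \frac{17161}{16}$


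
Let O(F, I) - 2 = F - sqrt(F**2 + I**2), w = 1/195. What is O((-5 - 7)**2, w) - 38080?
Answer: -37934 - sqrt(788486401)/195 ≈ -38078.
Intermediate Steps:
w = 1/195 ≈ 0.0051282
O(F, I) = 2 + F - sqrt(F**2 + I**2) (O(F, I) = 2 + (F - sqrt(F**2 + I**2)) = 2 + F - sqrt(F**2 + I**2))
O((-5 - 7)**2, w) - 38080 = (2 + (-5 - 7)**2 - sqrt(((-5 - 7)**2)**2 + (1/195)**2)) - 38080 = (2 + (-12)**2 - sqrt(((-12)**2)**2 + 1/38025)) - 38080 = (2 + 144 - sqrt(144**2 + 1/38025)) - 38080 = (2 + 144 - sqrt(20736 + 1/38025)) - 38080 = (2 + 144 - sqrt(788486401/38025)) - 38080 = (2 + 144 - sqrt(788486401)/195) - 38080 = (146 - sqrt(788486401)/195) - 38080 = -37934 - sqrt(788486401)/195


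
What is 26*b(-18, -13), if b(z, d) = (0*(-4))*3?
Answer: 0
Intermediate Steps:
b(z, d) = 0 (b(z, d) = 0*3 = 0)
26*b(-18, -13) = 26*0 = 0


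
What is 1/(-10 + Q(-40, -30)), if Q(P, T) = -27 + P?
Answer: -1/77 ≈ -0.012987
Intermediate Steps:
1/(-10 + Q(-40, -30)) = 1/(-10 + (-27 - 40)) = 1/(-10 - 67) = 1/(-77) = -1/77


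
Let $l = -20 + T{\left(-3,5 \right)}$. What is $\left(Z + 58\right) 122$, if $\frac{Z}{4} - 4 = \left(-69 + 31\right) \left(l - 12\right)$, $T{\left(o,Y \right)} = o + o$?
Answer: $713700$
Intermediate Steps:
$T{\left(o,Y \right)} = 2 o$
$l = -26$ ($l = -20 + 2 \left(-3\right) = -20 - 6 = -26$)
$Z = 5792$ ($Z = 16 + 4 \left(-69 + 31\right) \left(-26 - 12\right) = 16 + 4 \left(\left(-38\right) \left(-38\right)\right) = 16 + 4 \cdot 1444 = 16 + 5776 = 5792$)
$\left(Z + 58\right) 122 = \left(5792 + 58\right) 122 = 5850 \cdot 122 = 713700$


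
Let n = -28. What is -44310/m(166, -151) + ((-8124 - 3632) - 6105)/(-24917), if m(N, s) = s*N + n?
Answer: 776138102/312633599 ≈ 2.4826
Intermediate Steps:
m(N, s) = -28 + N*s (m(N, s) = s*N - 28 = N*s - 28 = -28 + N*s)
-44310/m(166, -151) + ((-8124 - 3632) - 6105)/(-24917) = -44310/(-28 + 166*(-151)) + ((-8124 - 3632) - 6105)/(-24917) = -44310/(-28 - 25066) + (-11756 - 6105)*(-1/24917) = -44310/(-25094) - 17861*(-1/24917) = -44310*(-1/25094) + 17861/24917 = 22155/12547 + 17861/24917 = 776138102/312633599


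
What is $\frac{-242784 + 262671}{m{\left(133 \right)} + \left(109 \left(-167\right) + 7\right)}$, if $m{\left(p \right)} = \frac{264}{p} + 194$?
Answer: $- \frac{2644971}{2394002} \approx -1.1048$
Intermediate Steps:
$m{\left(p \right)} = 194 + \frac{264}{p}$
$\frac{-242784 + 262671}{m{\left(133 \right)} + \left(109 \left(-167\right) + 7\right)} = \frac{-242784 + 262671}{\left(194 + \frac{264}{133}\right) + \left(109 \left(-167\right) + 7\right)} = \frac{19887}{\left(194 + 264 \cdot \frac{1}{133}\right) + \left(-18203 + 7\right)} = \frac{19887}{\left(194 + \frac{264}{133}\right) - 18196} = \frac{19887}{\frac{26066}{133} - 18196} = \frac{19887}{- \frac{2394002}{133}} = 19887 \left(- \frac{133}{2394002}\right) = - \frac{2644971}{2394002}$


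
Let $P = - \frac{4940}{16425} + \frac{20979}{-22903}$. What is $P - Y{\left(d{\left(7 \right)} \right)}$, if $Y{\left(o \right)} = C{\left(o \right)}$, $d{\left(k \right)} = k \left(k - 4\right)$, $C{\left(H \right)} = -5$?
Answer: $\frac{7692908}{2033415} \approx 3.7832$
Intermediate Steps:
$d{\left(k \right)} = k \left(-4 + k\right)$
$Y{\left(o \right)} = -5$
$P = - \frac{2474167}{2033415}$ ($P = \left(-4940\right) \frac{1}{16425} + 20979 \left(- \frac{1}{22903}\right) = - \frac{988}{3285} - \frac{567}{619} = - \frac{2474167}{2033415} \approx -1.2168$)
$P - Y{\left(d{\left(7 \right)} \right)} = - \frac{2474167}{2033415} - -5 = - \frac{2474167}{2033415} + 5 = \frac{7692908}{2033415}$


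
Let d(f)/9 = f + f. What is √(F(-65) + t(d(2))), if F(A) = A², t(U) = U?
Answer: √4261 ≈ 65.276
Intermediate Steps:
d(f) = 18*f (d(f) = 9*(f + f) = 9*(2*f) = 18*f)
√(F(-65) + t(d(2))) = √((-65)² + 18*2) = √(4225 + 36) = √4261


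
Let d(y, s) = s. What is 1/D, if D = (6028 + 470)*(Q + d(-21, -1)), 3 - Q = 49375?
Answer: -1/320825754 ≈ -3.1170e-9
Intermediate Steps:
Q = -49372 (Q = 3 - 1*49375 = 3 - 49375 = -49372)
D = -320825754 (D = (6028 + 470)*(-49372 - 1) = 6498*(-49373) = -320825754)
1/D = 1/(-320825754) = -1/320825754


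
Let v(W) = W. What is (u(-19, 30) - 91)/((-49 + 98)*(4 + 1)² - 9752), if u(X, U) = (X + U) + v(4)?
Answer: 76/8527 ≈ 0.0089129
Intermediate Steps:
u(X, U) = 4 + U + X (u(X, U) = (X + U) + 4 = (U + X) + 4 = 4 + U + X)
(u(-19, 30) - 91)/((-49 + 98)*(4 + 1)² - 9752) = ((4 + 30 - 19) - 91)/((-49 + 98)*(4 + 1)² - 9752) = (15 - 91)/(49*5² - 9752) = -76/(49*25 - 9752) = -76/(1225 - 9752) = -76/(-8527) = -76*(-1/8527) = 76/8527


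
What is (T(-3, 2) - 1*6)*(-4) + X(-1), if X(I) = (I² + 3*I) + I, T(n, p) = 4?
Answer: 5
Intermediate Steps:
X(I) = I² + 4*I
(T(-3, 2) - 1*6)*(-4) + X(-1) = (4 - 1*6)*(-4) - (4 - 1) = (4 - 6)*(-4) - 1*3 = -2*(-4) - 3 = 8 - 3 = 5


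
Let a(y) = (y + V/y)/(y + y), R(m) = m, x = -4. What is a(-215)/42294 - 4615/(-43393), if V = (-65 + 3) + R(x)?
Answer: 2578146223141/24238587779700 ≈ 0.10637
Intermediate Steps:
V = -66 (V = (-65 + 3) - 4 = -62 - 4 = -66)
a(y) = (y - 66/y)/(2*y) (a(y) = (y - 66/y)/(y + y) = (y - 66/y)/((2*y)) = (y - 66/y)*(1/(2*y)) = (y - 66/y)/(2*y))
a(-215)/42294 - 4615/(-43393) = (½ - 33/(-215)²)/42294 - 4615/(-43393) = (½ - 33*1/46225)*(1/42294) - 4615*(-1/43393) = (½ - 33/46225)*(1/42294) + 4615/43393 = (46159/92450)*(1/42294) + 4615/43393 = 46159/3910080300 + 4615/43393 = 2578146223141/24238587779700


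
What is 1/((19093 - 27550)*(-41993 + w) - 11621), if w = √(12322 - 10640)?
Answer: 177561590/63056176337622191 + 245253*√2/126112352675244382 ≈ 2.8187e-9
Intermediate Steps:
w = 29*√2 (w = √1682 = 29*√2 ≈ 41.012)
1/((19093 - 27550)*(-41993 + w) - 11621) = 1/((19093 - 27550)*(-41993 + 29*√2) - 11621) = 1/(-8457*(-41993 + 29*√2) - 11621) = 1/((355134801 - 245253*√2) - 11621) = 1/(355123180 - 245253*√2)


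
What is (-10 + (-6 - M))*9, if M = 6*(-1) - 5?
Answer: -45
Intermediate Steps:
M = -11 (M = -6 - 5 = -11)
(-10 + (-6 - M))*9 = (-10 + (-6 - 1*(-11)))*9 = (-10 + (-6 + 11))*9 = (-10 + 5)*9 = -5*9 = -45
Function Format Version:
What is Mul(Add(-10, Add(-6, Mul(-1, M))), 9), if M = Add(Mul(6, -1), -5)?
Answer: -45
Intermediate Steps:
M = -11 (M = Add(-6, -5) = -11)
Mul(Add(-10, Add(-6, Mul(-1, M))), 9) = Mul(Add(-10, Add(-6, Mul(-1, -11))), 9) = Mul(Add(-10, Add(-6, 11)), 9) = Mul(Add(-10, 5), 9) = Mul(-5, 9) = -45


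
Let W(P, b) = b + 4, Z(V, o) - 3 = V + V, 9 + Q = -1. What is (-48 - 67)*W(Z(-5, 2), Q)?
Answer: 690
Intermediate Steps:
Q = -10 (Q = -9 - 1 = -10)
Z(V, o) = 3 + 2*V (Z(V, o) = 3 + (V + V) = 3 + 2*V)
W(P, b) = 4 + b
(-48 - 67)*W(Z(-5, 2), Q) = (-48 - 67)*(4 - 10) = -115*(-6) = 690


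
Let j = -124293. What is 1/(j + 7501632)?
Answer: 1/7377339 ≈ 1.3555e-7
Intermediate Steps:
1/(j + 7501632) = 1/(-124293 + 7501632) = 1/7377339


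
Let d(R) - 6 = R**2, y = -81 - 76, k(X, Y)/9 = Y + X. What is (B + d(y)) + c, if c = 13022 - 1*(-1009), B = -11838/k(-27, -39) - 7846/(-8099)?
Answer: 31035229567/801801 ≈ 38707.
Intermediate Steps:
k(X, Y) = 9*X + 9*Y (k(X, Y) = 9*(Y + X) = 9*(X + Y) = 9*X + 9*Y)
y = -157
B = 16756081/801801 (B = -11838/(9*(-27) + 9*(-39)) - 7846/(-8099) = -11838/(-243 - 351) - 7846*(-1/8099) = -11838/(-594) + 7846/8099 = -11838*(-1/594) + 7846/8099 = 1973/99 + 7846/8099 = 16756081/801801 ≈ 20.898)
d(R) = 6 + R**2
c = 14031 (c = 13022 + 1009 = 14031)
(B + d(y)) + c = (16756081/801801 + (6 + (-157)**2)) + 14031 = (16756081/801801 + (6 + 24649)) + 14031 = (16756081/801801 + 24655) + 14031 = 19785159736/801801 + 14031 = 31035229567/801801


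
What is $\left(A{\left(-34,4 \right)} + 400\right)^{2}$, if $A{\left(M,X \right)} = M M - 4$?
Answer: $2408704$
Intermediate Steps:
$A{\left(M,X \right)} = -4 + M^{2}$ ($A{\left(M,X \right)} = M^{2} - 4 = -4 + M^{2}$)
$\left(A{\left(-34,4 \right)} + 400\right)^{2} = \left(\left(-4 + \left(-34\right)^{2}\right) + 400\right)^{2} = \left(\left(-4 + 1156\right) + 400\right)^{2} = \left(1152 + 400\right)^{2} = 1552^{2} = 2408704$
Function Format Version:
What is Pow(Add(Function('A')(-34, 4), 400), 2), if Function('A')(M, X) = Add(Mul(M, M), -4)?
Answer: 2408704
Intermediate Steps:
Function('A')(M, X) = Add(-4, Pow(M, 2)) (Function('A')(M, X) = Add(Pow(M, 2), -4) = Add(-4, Pow(M, 2)))
Pow(Add(Function('A')(-34, 4), 400), 2) = Pow(Add(Add(-4, Pow(-34, 2)), 400), 2) = Pow(Add(Add(-4, 1156), 400), 2) = Pow(Add(1152, 400), 2) = Pow(1552, 2) = 2408704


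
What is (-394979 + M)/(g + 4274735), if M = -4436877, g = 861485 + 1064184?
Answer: -1207964/1550101 ≈ -0.77928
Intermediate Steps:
g = 1925669
(-394979 + M)/(g + 4274735) = (-394979 - 4436877)/(1925669 + 4274735) = -4831856/6200404 = -4831856*1/6200404 = -1207964/1550101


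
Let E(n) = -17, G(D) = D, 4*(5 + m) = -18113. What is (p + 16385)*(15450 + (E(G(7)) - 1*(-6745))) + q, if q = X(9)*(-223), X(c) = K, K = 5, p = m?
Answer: 525693993/2 ≈ 2.6285e+8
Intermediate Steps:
m = -18133/4 (m = -5 + (1/4)*(-18113) = -5 - 18113/4 = -18133/4 ≈ -4533.3)
p = -18133/4 ≈ -4533.3
X(c) = 5
q = -1115 (q = 5*(-223) = -1115)
(p + 16385)*(15450 + (E(G(7)) - 1*(-6745))) + q = (-18133/4 + 16385)*(15450 + (-17 - 1*(-6745))) - 1115 = 47407*(15450 + (-17 + 6745))/4 - 1115 = 47407*(15450 + 6728)/4 - 1115 = (47407/4)*22178 - 1115 = 525696223/2 - 1115 = 525693993/2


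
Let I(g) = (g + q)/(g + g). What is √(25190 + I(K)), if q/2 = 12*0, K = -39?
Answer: √100762/2 ≈ 158.72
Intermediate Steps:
q = 0 (q = 2*(12*0) = 2*0 = 0)
I(g) = ½ (I(g) = (g + 0)/(g + g) = g/((2*g)) = g*(1/(2*g)) = ½)
√(25190 + I(K)) = √(25190 + ½) = √(50381/2) = √100762/2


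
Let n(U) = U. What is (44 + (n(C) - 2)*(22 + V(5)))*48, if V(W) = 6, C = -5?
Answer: -7296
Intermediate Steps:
(44 + (n(C) - 2)*(22 + V(5)))*48 = (44 + (-5 - 2)*(22 + 6))*48 = (44 - 7*28)*48 = (44 - 196)*48 = -152*48 = -7296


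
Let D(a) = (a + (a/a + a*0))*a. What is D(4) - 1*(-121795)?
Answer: 121815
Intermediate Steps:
D(a) = a*(1 + a) (D(a) = (a + (1 + 0))*a = (a + 1)*a = (1 + a)*a = a*(1 + a))
D(4) - 1*(-121795) = 4*(1 + 4) - 1*(-121795) = 4*5 + 121795 = 20 + 121795 = 121815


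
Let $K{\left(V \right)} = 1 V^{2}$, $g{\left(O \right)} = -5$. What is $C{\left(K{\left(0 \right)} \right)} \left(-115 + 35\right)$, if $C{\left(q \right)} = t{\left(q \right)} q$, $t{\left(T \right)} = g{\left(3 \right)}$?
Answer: $0$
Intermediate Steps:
$t{\left(T \right)} = -5$
$K{\left(V \right)} = V^{2}$
$C{\left(q \right)} = - 5 q$
$C{\left(K{\left(0 \right)} \right)} \left(-115 + 35\right) = - 5 \cdot 0^{2} \left(-115 + 35\right) = \left(-5\right) 0 \left(-80\right) = 0 \left(-80\right) = 0$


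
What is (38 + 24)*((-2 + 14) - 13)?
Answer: -62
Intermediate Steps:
(38 + 24)*((-2 + 14) - 13) = 62*(12 - 13) = 62*(-1) = -62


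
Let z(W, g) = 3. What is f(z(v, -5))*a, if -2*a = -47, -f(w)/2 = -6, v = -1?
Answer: 282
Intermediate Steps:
f(w) = 12 (f(w) = -2*(-6) = 12)
a = 47/2 (a = -½*(-47) = 47/2 ≈ 23.500)
f(z(v, -5))*a = 12*(47/2) = 282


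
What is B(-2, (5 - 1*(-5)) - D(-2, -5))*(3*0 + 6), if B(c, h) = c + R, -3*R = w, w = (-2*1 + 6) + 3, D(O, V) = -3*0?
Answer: -26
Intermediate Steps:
D(O, V) = 0
w = 7 (w = (-2 + 6) + 3 = 4 + 3 = 7)
R = -7/3 (R = -⅓*7 = -7/3 ≈ -2.3333)
B(c, h) = -7/3 + c (B(c, h) = c - 7/3 = -7/3 + c)
B(-2, (5 - 1*(-5)) - D(-2, -5))*(3*0 + 6) = (-7/3 - 2)*(3*0 + 6) = -13*(0 + 6)/3 = -13/3*6 = -26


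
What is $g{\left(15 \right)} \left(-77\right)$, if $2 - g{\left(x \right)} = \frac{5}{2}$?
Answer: $\frac{77}{2} \approx 38.5$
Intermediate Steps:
$g{\left(x \right)} = - \frac{1}{2}$ ($g{\left(x \right)} = 2 - \frac{5}{2} = - \frac{1}{2}$)
$g{\left(15 \right)} \left(-77\right) = \left(- \frac{1}{2}\right) \left(-77\right) = \frac{77}{2}$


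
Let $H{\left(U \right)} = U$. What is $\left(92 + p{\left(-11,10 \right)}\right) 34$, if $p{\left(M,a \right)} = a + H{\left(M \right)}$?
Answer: $3094$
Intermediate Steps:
$p{\left(M,a \right)} = M + a$ ($p{\left(M,a \right)} = a + M = M + a$)
$\left(92 + p{\left(-11,10 \right)}\right) 34 = \left(92 + \left(-11 + 10\right)\right) 34 = \left(92 - 1\right) 34 = 91 \cdot 34 = 3094$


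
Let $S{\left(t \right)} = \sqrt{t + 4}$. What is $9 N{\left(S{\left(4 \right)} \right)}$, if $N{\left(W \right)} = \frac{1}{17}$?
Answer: $\frac{9}{17} \approx 0.52941$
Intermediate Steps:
$S{\left(t \right)} = \sqrt{4 + t}$
$N{\left(W \right)} = \frac{1}{17}$
$9 N{\left(S{\left(4 \right)} \right)} = 9 \cdot \frac{1}{17} = \frac{9}{17}$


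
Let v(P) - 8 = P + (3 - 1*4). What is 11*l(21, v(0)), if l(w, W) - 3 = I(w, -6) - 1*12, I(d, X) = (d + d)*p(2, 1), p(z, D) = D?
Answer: 363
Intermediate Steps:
I(d, X) = 2*d (I(d, X) = (d + d)*1 = (2*d)*1 = 2*d)
v(P) = 7 + P (v(P) = 8 + (P + (3 - 1*4)) = 8 + (P + (3 - 4)) = 8 + (P - 1) = 8 + (-1 + P) = 7 + P)
l(w, W) = -9 + 2*w (l(w, W) = 3 + (2*w - 1*12) = 3 + (2*w - 12) = 3 + (-12 + 2*w) = -9 + 2*w)
11*l(21, v(0)) = 11*(-9 + 2*21) = 11*(-9 + 42) = 11*33 = 363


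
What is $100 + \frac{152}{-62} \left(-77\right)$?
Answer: $\frac{8952}{31} \approx 288.77$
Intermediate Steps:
$100 + \frac{152}{-62} \left(-77\right) = 100 + 152 \left(- \frac{1}{62}\right) \left(-77\right) = 100 - - \frac{5852}{31} = 100 + \frac{5852}{31} = \frac{8952}{31}$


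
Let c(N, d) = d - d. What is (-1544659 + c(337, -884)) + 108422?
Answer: -1436237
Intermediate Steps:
c(N, d) = 0
(-1544659 + c(337, -884)) + 108422 = (-1544659 + 0) + 108422 = -1544659 + 108422 = -1436237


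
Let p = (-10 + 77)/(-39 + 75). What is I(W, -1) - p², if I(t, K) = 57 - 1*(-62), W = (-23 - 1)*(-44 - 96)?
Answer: 149735/1296 ≈ 115.54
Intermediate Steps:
p = 67/36 ≈ 1.8611
W = 3360 (W = -24*(-140) = 3360)
I(t, K) = 119 (I(t, K) = 57 + 62 = 119)
I(W, -1) - p² = 119 - (67/36)² = 119 - 1*4489/1296 = 119 - 4489/1296 = 149735/1296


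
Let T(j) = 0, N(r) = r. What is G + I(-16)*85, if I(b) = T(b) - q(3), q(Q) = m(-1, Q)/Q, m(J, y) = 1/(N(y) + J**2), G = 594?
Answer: 7043/12 ≈ 586.92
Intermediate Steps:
m(J, y) = 1/(y + J**2)
q(Q) = 1/(Q*(1 + Q)) (q(Q) = 1/((Q + (-1)**2)*Q) = 1/((Q + 1)*Q) = 1/((1 + Q)*Q) = 1/(Q*(1 + Q)))
I(b) = -1/12 (I(b) = 0 - 1/(3*(1 + 3)) = 0 - 1/(3*4) = 0 - 1*1/12 = 0 - 1/12 = -1/12)
G + I(-16)*85 = 594 - 1/12*85 = 594 - 85/12 = 7043/12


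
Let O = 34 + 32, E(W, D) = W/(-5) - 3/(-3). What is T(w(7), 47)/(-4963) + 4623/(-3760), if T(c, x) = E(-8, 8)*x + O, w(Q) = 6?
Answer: -23651581/18660880 ≈ -1.2674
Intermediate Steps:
E(W, D) = 1 - W/5 (E(W, D) = W*(-1/5) - 3*(-1/3) = -W/5 + 1 = 1 - W/5)
O = 66
T(c, x) = 66 + 13*x/5 (T(c, x) = (1 - 1/5*(-8))*x + 66 = (1 + 8/5)*x + 66 = 13*x/5 + 66 = 66 + 13*x/5)
T(w(7), 47)/(-4963) + 4623/(-3760) = (66 + (13/5)*47)/(-4963) + 4623/(-3760) = (66 + 611/5)*(-1/4963) + 4623*(-1/3760) = (941/5)*(-1/4963) - 4623/3760 = -941/24815 - 4623/3760 = -23651581/18660880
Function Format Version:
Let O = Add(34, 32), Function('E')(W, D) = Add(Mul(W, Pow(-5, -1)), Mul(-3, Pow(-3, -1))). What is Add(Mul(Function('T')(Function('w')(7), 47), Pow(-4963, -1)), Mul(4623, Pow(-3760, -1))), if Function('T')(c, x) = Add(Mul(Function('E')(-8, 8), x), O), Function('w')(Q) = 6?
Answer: Rational(-23651581, 18660880) ≈ -1.2674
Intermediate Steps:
Function('E')(W, D) = Add(1, Mul(Rational(-1, 5), W)) (Function('E')(W, D) = Add(Mul(W, Rational(-1, 5)), Mul(-3, Rational(-1, 3))) = Add(Mul(Rational(-1, 5), W), 1) = Add(1, Mul(Rational(-1, 5), W)))
O = 66
Function('T')(c, x) = Add(66, Mul(Rational(13, 5), x)) (Function('T')(c, x) = Add(Mul(Add(1, Mul(Rational(-1, 5), -8)), x), 66) = Add(Mul(Add(1, Rational(8, 5)), x), 66) = Add(Mul(Rational(13, 5), x), 66) = Add(66, Mul(Rational(13, 5), x)))
Add(Mul(Function('T')(Function('w')(7), 47), Pow(-4963, -1)), Mul(4623, Pow(-3760, -1))) = Add(Mul(Add(66, Mul(Rational(13, 5), 47)), Pow(-4963, -1)), Mul(4623, Pow(-3760, -1))) = Add(Mul(Add(66, Rational(611, 5)), Rational(-1, 4963)), Mul(4623, Rational(-1, 3760))) = Add(Mul(Rational(941, 5), Rational(-1, 4963)), Rational(-4623, 3760)) = Add(Rational(-941, 24815), Rational(-4623, 3760)) = Rational(-23651581, 18660880)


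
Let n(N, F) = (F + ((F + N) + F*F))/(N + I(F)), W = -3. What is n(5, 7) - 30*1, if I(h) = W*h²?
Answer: -2164/71 ≈ -30.479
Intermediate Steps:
I(h) = -3*h²
n(N, F) = (N + F² + 2*F)/(N - 3*F²) (n(N, F) = (F + ((F + N) + F*F))/(N - 3*F²) = (F + ((F + N) + F²))/(N - 3*F²) = (F + (F + N + F²))/(N - 3*F²) = (N + F² + 2*F)/(N - 3*F²))
n(5, 7) - 30*1 = (-1*5 - 1*7² - 2*7)/(-1*5 + 3*7²) - 30*1 = (-5 - 1*49 - 14)/(-5 + 3*49) - 30 = (-5 - 49 - 14)/(-5 + 147) - 30 = -68/142 - 30 = (1/142)*(-68) - 30 = -34/71 - 30 = -2164/71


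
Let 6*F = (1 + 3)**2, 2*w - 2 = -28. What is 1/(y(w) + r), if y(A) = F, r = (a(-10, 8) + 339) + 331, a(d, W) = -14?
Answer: 3/1976 ≈ 0.0015182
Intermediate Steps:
w = -13 (w = 1 + (1/2)*(-28) = 1 - 14 = -13)
F = 8/3 (F = (1 + 3)**2/6 = (1/6)*4**2 = (1/6)*16 = 8/3 ≈ 2.6667)
r = 656 (r = (-14 + 339) + 331 = 325 + 331 = 656)
y(A) = 8/3
1/(y(w) + r) = 1/(8/3 + 656) = 1/(1976/3) = 3/1976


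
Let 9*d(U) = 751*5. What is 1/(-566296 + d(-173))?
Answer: -9/5092909 ≈ -1.7672e-6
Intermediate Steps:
d(U) = 3755/9 (d(U) = (751*5)/9 = (⅑)*3755 = 3755/9)
1/(-566296 + d(-173)) = 1/(-566296 + 3755/9) = 1/(-5092909/9) = -9/5092909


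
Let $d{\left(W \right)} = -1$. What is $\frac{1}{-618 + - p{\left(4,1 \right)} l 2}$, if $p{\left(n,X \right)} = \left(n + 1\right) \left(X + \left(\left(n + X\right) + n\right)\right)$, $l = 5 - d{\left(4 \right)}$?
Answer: $- \frac{1}{1218} \approx -0.00082102$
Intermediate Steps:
$l = 6$ ($l = 5 - -1 = 5 + 1 = 6$)
$p{\left(n,X \right)} = \left(1 + n\right) \left(2 X + 2 n\right)$ ($p{\left(n,X \right)} = \left(1 + n\right) \left(X + \left(\left(X + n\right) + n\right)\right) = \left(1 + n\right) \left(X + \left(X + 2 n\right)\right) = \left(1 + n\right) \left(2 X + 2 n\right)$)
$\frac{1}{-618 + - p{\left(4,1 \right)} l 2} = \frac{1}{-618 + - (2 \cdot 1 + 2 \cdot 4 + 2 \cdot 4^{2} + 2 \cdot 1 \cdot 4) 6 \cdot 2} = \frac{1}{-618 + - (2 + 8 + 2 \cdot 16 + 8) 6 \cdot 2} = \frac{1}{-618 + - (2 + 8 + 32 + 8) 6 \cdot 2} = \frac{1}{-618 + \left(-1\right) 50 \cdot 6 \cdot 2} = \frac{1}{-618 + \left(-50\right) 6 \cdot 2} = \frac{1}{-618 - 600} = \frac{1}{-1218} = - \frac{1}{1218}$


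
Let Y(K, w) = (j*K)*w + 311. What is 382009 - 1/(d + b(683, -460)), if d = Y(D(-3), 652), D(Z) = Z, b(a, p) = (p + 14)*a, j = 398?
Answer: 413637435156/1082795 ≈ 3.8201e+5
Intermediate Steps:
b(a, p) = a*(14 + p) (b(a, p) = (14 + p)*a = a*(14 + p))
Y(K, w) = 311 + 398*K*w (Y(K, w) = (398*K)*w + 311 = 398*K*w + 311 = 311 + 398*K*w)
d = -778177 (d = 311 + 398*(-3)*652 = 311 - 778488 = -778177)
382009 - 1/(d + b(683, -460)) = 382009 - 1/(-778177 + 683*(14 - 460)) = 382009 - 1/(-778177 + 683*(-446)) = 382009 - 1/(-778177 - 304618) = 382009 - 1/(-1082795) = 382009 - 1*(-1/1082795) = 382009 + 1/1082795 = 413637435156/1082795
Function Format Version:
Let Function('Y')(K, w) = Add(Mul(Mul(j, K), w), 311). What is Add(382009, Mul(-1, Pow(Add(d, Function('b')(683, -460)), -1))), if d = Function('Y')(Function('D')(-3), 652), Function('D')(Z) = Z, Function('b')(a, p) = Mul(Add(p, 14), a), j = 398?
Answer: Rational(413637435156, 1082795) ≈ 3.8201e+5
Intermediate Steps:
Function('b')(a, p) = Mul(a, Add(14, p)) (Function('b')(a, p) = Mul(Add(14, p), a) = Mul(a, Add(14, p)))
Function('Y')(K, w) = Add(311, Mul(398, K, w)) (Function('Y')(K, w) = Add(Mul(Mul(398, K), w), 311) = Add(Mul(398, K, w), 311) = Add(311, Mul(398, K, w)))
d = -778177 (d = Add(311, Mul(398, -3, 652)) = Add(311, -778488) = -778177)
Add(382009, Mul(-1, Pow(Add(d, Function('b')(683, -460)), -1))) = Add(382009, Mul(-1, Pow(Add(-778177, Mul(683, Add(14, -460))), -1))) = Add(382009, Mul(-1, Pow(Add(-778177, Mul(683, -446)), -1))) = Add(382009, Mul(-1, Pow(Add(-778177, -304618), -1))) = Add(382009, Mul(-1, Pow(-1082795, -1))) = Add(382009, Mul(-1, Rational(-1, 1082795))) = Add(382009, Rational(1, 1082795)) = Rational(413637435156, 1082795)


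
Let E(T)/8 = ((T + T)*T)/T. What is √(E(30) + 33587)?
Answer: √34067 ≈ 184.57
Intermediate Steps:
E(T) = 16*T (E(T) = 8*(((T + T)*T)/T) = 8*(((2*T)*T)/T) = 8*((2*T²)/T) = 8*(2*T) = 16*T)
√(E(30) + 33587) = √(16*30 + 33587) = √(480 + 33587) = √34067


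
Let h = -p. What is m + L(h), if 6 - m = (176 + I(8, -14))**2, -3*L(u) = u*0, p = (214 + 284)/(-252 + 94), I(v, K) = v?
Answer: -33850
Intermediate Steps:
p = -249/79 (p = 498/(-158) = 498*(-1/158) = -249/79 ≈ -3.1519)
h = 249/79 (h = -1*(-249/79) = 249/79 ≈ 3.1519)
L(u) = 0 (L(u) = -u*0/3 = -1/3*0 = 0)
m = -33850 (m = 6 - (176 + 8)**2 = 6 - 1*184**2 = 6 - 1*33856 = 6 - 33856 = -33850)
m + L(h) = -33850 + 0 = -33850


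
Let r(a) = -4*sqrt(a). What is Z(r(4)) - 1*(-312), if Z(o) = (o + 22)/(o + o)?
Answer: 2489/8 ≈ 311.13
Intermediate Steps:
Z(o) = (22 + o)/(2*o) (Z(o) = (22 + o)/((2*o)) = (22 + o)*(1/(2*o)) = (22 + o)/(2*o))
Z(r(4)) - 1*(-312) = (22 - 4*sqrt(4))/(2*((-4*sqrt(4)))) - 1*(-312) = (22 - 4*2)/(2*((-4*2))) + 312 = (1/2)*(22 - 8)/(-8) + 312 = (1/2)*(-1/8)*14 + 312 = -7/8 + 312 = 2489/8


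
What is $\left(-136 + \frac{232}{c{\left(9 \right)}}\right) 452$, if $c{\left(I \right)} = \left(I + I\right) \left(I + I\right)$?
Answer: $- \frac{4953016}{81} \approx -61148.0$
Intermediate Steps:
$c{\left(I \right)} = 4 I^{2}$ ($c{\left(I \right)} = 2 I 2 I = 4 I^{2}$)
$\left(-136 + \frac{232}{c{\left(9 \right)}}\right) 452 = \left(-136 + \frac{232}{4 \cdot 9^{2}}\right) 452 = \left(-136 + \frac{232}{4 \cdot 81}\right) 452 = \left(-136 + \frac{232}{324}\right) 452 = \left(-136 + 232 \cdot \frac{1}{324}\right) 452 = \left(-136 + \frac{58}{81}\right) 452 = \left(- \frac{10958}{81}\right) 452 = - \frac{4953016}{81}$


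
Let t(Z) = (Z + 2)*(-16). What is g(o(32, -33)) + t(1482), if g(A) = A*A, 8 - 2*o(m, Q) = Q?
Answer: -93295/4 ≈ -23324.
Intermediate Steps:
o(m, Q) = 4 - Q/2
t(Z) = -32 - 16*Z (t(Z) = (2 + Z)*(-16) = -32 - 16*Z)
g(A) = A²
g(o(32, -33)) + t(1482) = (4 - ½*(-33))² + (-32 - 16*1482) = (4 + 33/2)² + (-32 - 23712) = (41/2)² - 23744 = 1681/4 - 23744 = -93295/4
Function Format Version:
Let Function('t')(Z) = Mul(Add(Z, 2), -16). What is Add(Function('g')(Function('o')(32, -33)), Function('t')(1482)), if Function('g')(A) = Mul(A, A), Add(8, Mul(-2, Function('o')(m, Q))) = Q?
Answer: Rational(-93295, 4) ≈ -23324.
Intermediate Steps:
Function('o')(m, Q) = Add(4, Mul(Rational(-1, 2), Q))
Function('t')(Z) = Add(-32, Mul(-16, Z)) (Function('t')(Z) = Mul(Add(2, Z), -16) = Add(-32, Mul(-16, Z)))
Function('g')(A) = Pow(A, 2)
Add(Function('g')(Function('o')(32, -33)), Function('t')(1482)) = Add(Pow(Add(4, Mul(Rational(-1, 2), -33)), 2), Add(-32, Mul(-16, 1482))) = Add(Pow(Add(4, Rational(33, 2)), 2), Add(-32, -23712)) = Add(Pow(Rational(41, 2), 2), -23744) = Add(Rational(1681, 4), -23744) = Rational(-93295, 4)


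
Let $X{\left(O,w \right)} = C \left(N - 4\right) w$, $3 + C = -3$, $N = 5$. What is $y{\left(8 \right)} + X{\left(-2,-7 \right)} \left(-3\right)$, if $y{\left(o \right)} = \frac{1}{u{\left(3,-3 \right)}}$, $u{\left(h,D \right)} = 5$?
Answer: $- \frac{629}{5} \approx -125.8$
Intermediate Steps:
$y{\left(o \right)} = \frac{1}{5}$
$C = -6$ ($C = -3 - 3 = -6$)
$X{\left(O,w \right)} = - 6 w$ ($X{\left(O,w \right)} = - 6 \left(5 - 4\right) w = \left(-6\right) 1 w = - 6 w$)
$y{\left(8 \right)} + X{\left(-2,-7 \right)} \left(-3\right) = \frac{1}{5} + \left(-6\right) \left(-7\right) \left(-3\right) = \frac{1}{5} + 42 \left(-3\right) = \frac{1}{5} - 126 = - \frac{629}{5}$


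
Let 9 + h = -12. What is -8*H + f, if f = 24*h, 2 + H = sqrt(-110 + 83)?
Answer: -488 - 24*I*sqrt(3) ≈ -488.0 - 41.569*I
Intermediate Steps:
h = -21 (h = -9 - 12 = -21)
H = -2 + 3*I*sqrt(3) (H = -2 + sqrt(-110 + 83) = -2 + sqrt(-27) = -2 + 3*I*sqrt(3) ≈ -2.0 + 5.1962*I)
f = -504 (f = 24*(-21) = -504)
-8*H + f = -8*(-2 + 3*I*sqrt(3)) - 504 = (16 - 24*I*sqrt(3)) - 504 = -488 - 24*I*sqrt(3)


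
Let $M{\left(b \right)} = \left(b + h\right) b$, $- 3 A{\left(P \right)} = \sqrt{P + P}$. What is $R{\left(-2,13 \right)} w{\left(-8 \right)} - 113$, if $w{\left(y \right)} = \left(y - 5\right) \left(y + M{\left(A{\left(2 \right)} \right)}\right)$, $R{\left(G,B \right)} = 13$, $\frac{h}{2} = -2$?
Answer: $\frac{6419}{9} \approx 713.22$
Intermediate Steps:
$A{\left(P \right)} = - \frac{\sqrt{2} \sqrt{P}}{3}$ ($A{\left(P \right)} = - \frac{\sqrt{P + P}}{3} = - \frac{\sqrt{2 P}}{3} = - \frac{\sqrt{2} \sqrt{P}}{3}$)
$h = -4$ ($h = 2 \left(-2\right) = -4$)
$M{\left(b \right)} = b \left(-4 + b\right)$ ($M{\left(b \right)} = \left(b - 4\right) b = \left(-4 + b\right) b = b \left(-4 + b\right)$)
$w{\left(y \right)} = \left(-5 + y\right) \left(\frac{28}{9} + y\right)$ ($w{\left(y \right)} = \left(y - 5\right) \left(y + - \frac{\sqrt{2} \sqrt{2}}{3} \left(-4 - \frac{\sqrt{2} \sqrt{2}}{3}\right)\right) = \left(-5 + y\right) \left(y - \frac{2 \left(-4 - \frac{2}{3}\right)}{3}\right) = \left(-5 + y\right) \left(y - - \frac{28}{9}\right) = \left(-5 + y\right) \left(y + \frac{28}{9}\right) = \left(-5 + y\right) \left(\frac{28}{9} + y\right)$)
$R{\left(-2,13 \right)} w{\left(-8 \right)} - 113 = 13 \left(- \frac{140}{9} + \left(-8\right)^{2} - - \frac{136}{9}\right) - 113 = 13 \left(- \frac{140}{9} + 64 + \frac{136}{9}\right) - 113 = 13 \cdot \frac{572}{9} - 113 = \frac{7436}{9} - 113 = \frac{6419}{9}$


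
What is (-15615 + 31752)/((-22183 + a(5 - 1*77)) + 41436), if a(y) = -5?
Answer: 5379/6416 ≈ 0.83837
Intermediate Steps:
(-15615 + 31752)/((-22183 + a(5 - 1*77)) + 41436) = (-15615 + 31752)/((-22183 - 5) + 41436) = 16137/(-22188 + 41436) = 16137/19248 = 16137*(1/19248) = 5379/6416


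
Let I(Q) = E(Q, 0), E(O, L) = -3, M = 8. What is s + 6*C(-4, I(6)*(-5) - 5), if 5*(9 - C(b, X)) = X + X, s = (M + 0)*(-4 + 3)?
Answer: 22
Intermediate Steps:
I(Q) = -3
s = -8 (s = (8 + 0)*(-4 + 3) = 8*(-1) = -8)
C(b, X) = 9 - 2*X/5 (C(b, X) = 9 - (X + X)/5 = 9 - 2*X/5)
s + 6*C(-4, I(6)*(-5) - 5) = -8 + 6*(9 - 2*(-3*(-5) - 5)/5) = -8 + 6*(9 - 2*(15 - 5)/5) = -8 + 6*(9 - ⅖*10) = -8 + 6*(9 - 4) = -8 + 6*5 = -8 + 30 = 22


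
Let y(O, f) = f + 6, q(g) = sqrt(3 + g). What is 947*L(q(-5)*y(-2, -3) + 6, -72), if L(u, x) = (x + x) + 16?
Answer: -121216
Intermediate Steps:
y(O, f) = 6 + f
L(u, x) = 16 + 2*x (L(u, x) = 2*x + 16 = 16 + 2*x)
947*L(q(-5)*y(-2, -3) + 6, -72) = 947*(16 + 2*(-72)) = 947*(16 - 144) = 947*(-128) = -121216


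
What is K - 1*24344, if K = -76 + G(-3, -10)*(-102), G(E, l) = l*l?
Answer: -34620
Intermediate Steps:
G(E, l) = l**2
K = -10276 (K = -76 + (-10)**2*(-102) = -76 + 100*(-102) = -76 - 10200 = -10276)
K - 1*24344 = -10276 - 1*24344 = -10276 - 24344 = -34620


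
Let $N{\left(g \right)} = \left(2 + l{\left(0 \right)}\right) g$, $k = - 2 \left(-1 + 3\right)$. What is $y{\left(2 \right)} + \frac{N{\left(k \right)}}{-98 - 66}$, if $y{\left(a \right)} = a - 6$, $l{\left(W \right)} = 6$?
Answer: $- \frac{156}{41} \approx -3.8049$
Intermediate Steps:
$y{\left(a \right)} = -6 + a$
$k = -4$ ($k = \left(-2\right) 2 = -4$)
$N{\left(g \right)} = 8 g$ ($N{\left(g \right)} = \left(2 + 6\right) g = 8 g$)
$y{\left(2 \right)} + \frac{N{\left(k \right)}}{-98 - 66} = \left(-6 + 2\right) + \frac{8 \left(-4\right)}{-98 - 66} = -4 + \frac{1}{-164} \left(-32\right) = -4 - - \frac{8}{41} = -4 + \frac{8}{41} = - \frac{156}{41}$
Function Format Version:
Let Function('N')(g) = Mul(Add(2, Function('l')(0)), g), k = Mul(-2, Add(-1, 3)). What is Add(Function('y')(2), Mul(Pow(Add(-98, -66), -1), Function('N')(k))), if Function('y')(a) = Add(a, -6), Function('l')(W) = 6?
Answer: Rational(-156, 41) ≈ -3.8049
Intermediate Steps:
Function('y')(a) = Add(-6, a)
k = -4 (k = Mul(-2, 2) = -4)
Function('N')(g) = Mul(8, g) (Function('N')(g) = Mul(Add(2, 6), g) = Mul(8, g))
Add(Function('y')(2), Mul(Pow(Add(-98, -66), -1), Function('N')(k))) = Add(Add(-6, 2), Mul(Pow(Add(-98, -66), -1), Mul(8, -4))) = Add(-4, Mul(Pow(-164, -1), -32)) = Add(-4, Mul(Rational(-1, 164), -32)) = Add(-4, Rational(8, 41)) = Rational(-156, 41)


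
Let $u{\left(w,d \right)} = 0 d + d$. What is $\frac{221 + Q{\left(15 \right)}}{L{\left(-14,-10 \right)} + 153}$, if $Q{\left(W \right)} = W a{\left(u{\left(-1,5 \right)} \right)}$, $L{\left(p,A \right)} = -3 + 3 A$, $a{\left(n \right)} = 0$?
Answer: $\frac{221}{120} \approx 1.8417$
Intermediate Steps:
$u{\left(w,d \right)} = d$ ($u{\left(w,d \right)} = 0 + d = d$)
$Q{\left(W \right)} = 0$ ($Q{\left(W \right)} = W 0 = 0$)
$\frac{221 + Q{\left(15 \right)}}{L{\left(-14,-10 \right)} + 153} = \frac{221 + 0}{\left(-3 + 3 \left(-10\right)\right) + 153} = \frac{221}{\left(-3 - 30\right) + 153} = \frac{221}{-33 + 153} = \frac{221}{120}$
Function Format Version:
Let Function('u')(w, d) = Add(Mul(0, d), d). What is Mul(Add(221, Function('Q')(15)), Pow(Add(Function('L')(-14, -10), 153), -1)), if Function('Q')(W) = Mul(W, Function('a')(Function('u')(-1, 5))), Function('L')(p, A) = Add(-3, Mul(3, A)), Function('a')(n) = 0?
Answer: Rational(221, 120) ≈ 1.8417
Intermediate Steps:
Function('u')(w, d) = d (Function('u')(w, d) = Add(0, d) = d)
Function('Q')(W) = 0 (Function('Q')(W) = Mul(W, 0) = 0)
Mul(Add(221, Function('Q')(15)), Pow(Add(Function('L')(-14, -10), 153), -1)) = Mul(Add(221, 0), Pow(Add(Add(-3, Mul(3, -10)), 153), -1)) = Mul(221, Pow(Add(Add(-3, -30), 153), -1)) = Mul(221, Pow(Add(-33, 153), -1)) = Mul(221, Pow(120, -1)) = Mul(221, Rational(1, 120)) = Rational(221, 120)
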